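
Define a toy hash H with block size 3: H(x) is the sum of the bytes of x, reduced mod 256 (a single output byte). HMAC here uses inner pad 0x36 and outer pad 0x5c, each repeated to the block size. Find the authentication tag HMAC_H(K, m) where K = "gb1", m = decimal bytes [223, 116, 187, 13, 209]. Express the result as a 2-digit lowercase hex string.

Key "gb1" = 67 62 31 is exactly B = 3 bytes: K' = 67 62 31.
K' ⊕ ipad = 51 54 07.  K' ⊕ opad = 3b 3e 6d.
Inner input = (K'⊕ipad) ∥ m = 51 54 07 ∥ df 74 bb 0d d1.
Inner hash: sum = 81+84+7+223+116+187+13+209 = 920; mod 256 = 152 → 98.
Outer input = (K'⊕opad) ∥ inner = 3b 3e 6d ∥ 98.
Outer hash (tag): sum = 59+62+109+152 = 382; mod 256 = 126 → 7e.

7e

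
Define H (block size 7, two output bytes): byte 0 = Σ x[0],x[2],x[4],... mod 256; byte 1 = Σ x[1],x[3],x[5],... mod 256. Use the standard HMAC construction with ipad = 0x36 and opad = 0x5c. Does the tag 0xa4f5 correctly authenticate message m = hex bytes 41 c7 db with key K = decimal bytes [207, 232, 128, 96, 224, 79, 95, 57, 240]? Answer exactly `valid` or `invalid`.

valid

Key decimal bytes [207, 232, 128, 96, 224, 79, 95, 57, 240] = cf e8 80 60 e0 4f 5f 39 f0 is 9 bytes > B = 7, so hash it first: H(key) = 7e d0, then zero-pad to 7 bytes: K' = 7e d0 00 00 00 00 00.
K' ⊕ ipad = 48 e6 36 36 36 36 36; K' ⊕ opad = 22 8c 5c 5c 5c 5c 5c.
Inner hash: even-index sum = 433 mod 256 = 177; odd-index sum = 622 mod 256 = 110 → b1 6e.
Outer hash (recomputed tag): even-index sum = 420 mod 256 = 164; odd-index sum = 501 mod 256 = 245 → a4 f5.
Recomputed tag = a4f5; claimed = a4f5 → match.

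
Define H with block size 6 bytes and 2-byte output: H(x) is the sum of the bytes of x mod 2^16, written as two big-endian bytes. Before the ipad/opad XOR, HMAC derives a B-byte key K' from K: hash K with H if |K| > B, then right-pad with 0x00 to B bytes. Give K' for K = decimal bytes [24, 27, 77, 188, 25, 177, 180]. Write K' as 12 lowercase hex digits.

|K| = 7 > B = 6, so first hash the key.
H(K): sum = 24+27+77+188+25+177+180 = 698 → 02 ba.
Zero-pad H(K) = 02 ba to 6 bytes: K' = 02 ba 00 00 00 00.

02ba00000000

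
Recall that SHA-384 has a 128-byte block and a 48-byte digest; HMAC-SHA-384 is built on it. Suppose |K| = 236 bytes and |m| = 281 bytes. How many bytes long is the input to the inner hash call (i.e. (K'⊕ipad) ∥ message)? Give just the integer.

Key is 236 > 128 bytes, so it is hashed to 48 bytes then zero-padded to 128: |K'| = 128.
Inner input = (K'⊕ipad) ∥ m → 128 + 281 = 409 bytes.

409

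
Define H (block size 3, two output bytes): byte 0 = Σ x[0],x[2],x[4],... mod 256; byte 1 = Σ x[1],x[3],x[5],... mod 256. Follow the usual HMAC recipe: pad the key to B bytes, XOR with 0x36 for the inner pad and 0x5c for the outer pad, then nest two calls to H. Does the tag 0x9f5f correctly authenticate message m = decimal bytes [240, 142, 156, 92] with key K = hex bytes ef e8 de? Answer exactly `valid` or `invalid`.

Key hex bytes ef e8 de is exactly B = 3 bytes: K' = ef e8 de.
K' ⊕ ipad = d9 de e8; K' ⊕ opad = b3 b4 82.
Inner hash: even-index sum = 683 mod 256 = 171; odd-index sum = 618 mod 256 = 106 → ab 6a.
Outer hash (recomputed tag): even-index sum = 415 mod 256 = 159; odd-index sum = 351 mod 256 = 95 → 9f 5f.
Recomputed tag = 9f5f; claimed = 9f5f → match.

valid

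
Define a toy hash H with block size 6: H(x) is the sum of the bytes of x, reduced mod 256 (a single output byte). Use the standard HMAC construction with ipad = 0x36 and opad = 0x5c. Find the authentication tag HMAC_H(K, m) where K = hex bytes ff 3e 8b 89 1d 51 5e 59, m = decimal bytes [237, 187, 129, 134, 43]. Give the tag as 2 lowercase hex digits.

1e

Key hex bytes ff 3e 8b 89 1d 51 5e 59 is 8 bytes > B = 6, so hash it first: H(key) = 76, then zero-pad to 6 bytes: K' = 76 00 00 00 00 00.
K' ⊕ ipad = 40 36 36 36 36 36.  K' ⊕ opad = 2a 5c 5c 5c 5c 5c.
Inner input = (K'⊕ipad) ∥ m = 40 36 36 36 36 36 ∥ ed bb 81 86 2b.
Inner hash: sum = 64+54+54+54+54+54+237+187+129+134+43 = 1064; mod 256 = 40 → 28.
Outer input = (K'⊕opad) ∥ inner = 2a 5c 5c 5c 5c 5c ∥ 28.
Outer hash (tag): sum = 42+92+92+92+92+92+40 = 542; mod 256 = 30 → 1e.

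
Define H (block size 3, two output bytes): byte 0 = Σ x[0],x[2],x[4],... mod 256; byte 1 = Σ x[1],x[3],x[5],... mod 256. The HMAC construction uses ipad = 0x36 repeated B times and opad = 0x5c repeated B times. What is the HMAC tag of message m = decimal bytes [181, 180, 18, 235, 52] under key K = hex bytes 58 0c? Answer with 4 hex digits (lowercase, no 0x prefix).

9593

Key hex bytes 58 0c is 2 bytes ≤ B = 3; zero-pad to 3 bytes: K' = 58 0c 00.
K' ⊕ ipad = 6e 3a 36.  K' ⊕ opad = 04 50 5c.
Inner input = (K'⊕ipad) ∥ m = 6e 3a 36 ∥ b5 b4 12 eb 34.
Inner hash: even-index sum = 579 mod 256 = 67; odd-index sum = 309 mod 256 = 53 → 43 35.
Outer input = (K'⊕opad) ∥ inner = 04 50 5c ∥ 43 35.
Outer hash (tag): even-index sum = 149 mod 256 = 149; odd-index sum = 147 mod 256 = 147 → 95 93.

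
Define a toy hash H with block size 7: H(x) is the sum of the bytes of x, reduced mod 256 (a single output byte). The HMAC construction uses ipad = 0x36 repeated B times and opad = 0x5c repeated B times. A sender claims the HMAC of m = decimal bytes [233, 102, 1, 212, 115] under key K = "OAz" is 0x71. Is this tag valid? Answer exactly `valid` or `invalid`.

Key "OAz" = 4f 41 7a is 3 bytes ≤ B = 7; zero-pad to 7 bytes: K' = 4f 41 7a 00 00 00 00.
K' ⊕ ipad = 79 77 4c 36 36 36 36; K' ⊕ opad = 13 1d 26 5c 5c 5c 5c.
Inner hash: sum = 121+119+76+54+54+54+54+233+102+1+212+115 = 1195; mod 256 = 171 → ab.
Outer hash (recomputed tag): sum = 19+29+38+92+92+92+92+171 = 625; mod 256 = 113 → 71.
Recomputed tag = 71; claimed = 71 → match.

valid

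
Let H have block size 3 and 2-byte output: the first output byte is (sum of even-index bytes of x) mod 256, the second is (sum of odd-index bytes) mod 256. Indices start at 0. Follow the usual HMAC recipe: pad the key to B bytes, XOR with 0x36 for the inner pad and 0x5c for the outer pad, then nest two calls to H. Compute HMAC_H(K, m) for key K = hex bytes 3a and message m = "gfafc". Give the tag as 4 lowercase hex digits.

Key hex bytes 3a is 1 byte ≤ B = 3; zero-pad to 3 bytes: K' = 3a 00 00.
K' ⊕ ipad = 0c 36 36.  K' ⊕ opad = 66 5c 5c.
Inner input = (K'⊕ipad) ∥ m = 0c 36 36 ∥ 67 66 61 66 63.
Inner hash: even-index sum = 270 mod 256 = 14; odd-index sum = 353 mod 256 = 97 → 0e 61.
Outer input = (K'⊕opad) ∥ inner = 66 5c 5c ∥ 0e 61.
Outer hash (tag): even-index sum = 291 mod 256 = 35; odd-index sum = 106 mod 256 = 106 → 23 6a.

236a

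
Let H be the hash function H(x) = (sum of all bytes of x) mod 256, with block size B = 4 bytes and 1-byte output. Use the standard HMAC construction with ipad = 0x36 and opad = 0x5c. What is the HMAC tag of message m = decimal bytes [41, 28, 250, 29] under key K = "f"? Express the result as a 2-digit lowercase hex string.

9c

Key "f" = 66 is 1 byte ≤ B = 4; zero-pad to 4 bytes: K' = 66 00 00 00.
K' ⊕ ipad = 50 36 36 36.  K' ⊕ opad = 3a 5c 5c 5c.
Inner input = (K'⊕ipad) ∥ m = 50 36 36 36 ∥ 29 1c fa 1d.
Inner hash: sum = 80+54+54+54+41+28+250+29 = 590; mod 256 = 78 → 4e.
Outer input = (K'⊕opad) ∥ inner = 3a 5c 5c 5c ∥ 4e.
Outer hash (tag): sum = 58+92+92+92+78 = 412; mod 256 = 156 → 9c.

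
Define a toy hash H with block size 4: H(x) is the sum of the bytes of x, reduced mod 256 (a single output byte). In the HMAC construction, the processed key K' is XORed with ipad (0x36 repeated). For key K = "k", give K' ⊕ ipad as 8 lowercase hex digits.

Key "k" = 6b is 1 byte ≤ B = 4; zero-pad to 4 bytes: K' = 6b 00 00 00.
XOR each byte with 0x36: 6b⊕36=5d, 00⊕36=36, 00⊕36=36, 00⊕36=36.

5d363636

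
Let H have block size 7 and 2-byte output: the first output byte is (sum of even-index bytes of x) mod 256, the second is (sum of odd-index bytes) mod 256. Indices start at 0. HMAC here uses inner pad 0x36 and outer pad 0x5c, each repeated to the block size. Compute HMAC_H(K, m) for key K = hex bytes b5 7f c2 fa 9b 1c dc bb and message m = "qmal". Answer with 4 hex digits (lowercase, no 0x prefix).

6a17

Key hex bytes b5 7f c2 fa 9b 1c dc bb is 8 bytes > B = 7, so hash it first: H(key) = ee 50, then zero-pad to 7 bytes: K' = ee 50 00 00 00 00 00.
K' ⊕ ipad = d8 66 36 36 36 36 36.  K' ⊕ opad = b2 0c 5c 5c 5c 5c 5c.
Inner input = (K'⊕ipad) ∥ m = d8 66 36 36 36 36 36 ∥ 71 6d 61 6c.
Inner hash: even-index sum = 595 mod 256 = 83; odd-index sum = 420 mod 256 = 164 → 53 a4.
Outer input = (K'⊕opad) ∥ inner = b2 0c 5c 5c 5c 5c 5c ∥ 53 a4.
Outer hash (tag): even-index sum = 618 mod 256 = 106; odd-index sum = 279 mod 256 = 23 → 6a 17.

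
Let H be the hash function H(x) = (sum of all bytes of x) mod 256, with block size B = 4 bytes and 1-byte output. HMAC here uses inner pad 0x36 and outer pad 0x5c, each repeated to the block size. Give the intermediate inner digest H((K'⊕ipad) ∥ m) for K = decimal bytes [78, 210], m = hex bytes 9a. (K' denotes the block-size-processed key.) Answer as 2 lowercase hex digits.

62

Key decimal bytes [78, 210] = 4e d2 is 2 bytes ≤ B = 4; zero-pad to 4 bytes: K' = 4e d2 00 00.
K' ⊕ ipad = 78 e4 36 36.
Inner input = 78 e4 36 36 ∥ 9a.
Inner hash: sum = 120+228+54+54+154 = 610; mod 256 = 98 → 62.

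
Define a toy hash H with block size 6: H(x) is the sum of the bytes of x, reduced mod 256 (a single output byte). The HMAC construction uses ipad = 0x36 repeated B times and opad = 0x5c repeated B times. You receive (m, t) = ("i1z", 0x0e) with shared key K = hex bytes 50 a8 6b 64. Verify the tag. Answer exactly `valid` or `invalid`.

invalid

Key hex bytes 50 a8 6b 64 is 4 bytes ≤ B = 6; zero-pad to 6 bytes: K' = 50 a8 6b 64 00 00.
K' ⊕ ipad = 66 9e 5d 52 36 36; K' ⊕ opad = 0c f4 37 38 5c 5c.
Inner hash: sum = 102+158+93+82+54+54+105+49+122 = 819; mod 256 = 51 → 33.
Outer hash (recomputed tag): sum = 12+244+55+56+92+92+51 = 602; mod 256 = 90 → 5a.
Recomputed tag = 5a; claimed = 0e → mismatch.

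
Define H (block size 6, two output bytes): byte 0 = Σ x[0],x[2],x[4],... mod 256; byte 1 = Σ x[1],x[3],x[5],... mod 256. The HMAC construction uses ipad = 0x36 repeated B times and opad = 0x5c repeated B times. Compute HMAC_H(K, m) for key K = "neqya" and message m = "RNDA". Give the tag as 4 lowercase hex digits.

2821

Key "neqya" = 6e 65 71 79 61 is 5 bytes ≤ B = 6; zero-pad to 6 bytes: K' = 6e 65 71 79 61 00.
K' ⊕ ipad = 58 53 47 4f 57 36.  K' ⊕ opad = 32 39 2d 25 3d 5c.
Inner input = (K'⊕ipad) ∥ m = 58 53 47 4f 57 36 ∥ 52 4e 44 41.
Inner hash: even-index sum = 396 mod 256 = 140; odd-index sum = 359 mod 256 = 103 → 8c 67.
Outer input = (K'⊕opad) ∥ inner = 32 39 2d 25 3d 5c ∥ 8c 67.
Outer hash (tag): even-index sum = 296 mod 256 = 40; odd-index sum = 289 mod 256 = 33 → 28 21.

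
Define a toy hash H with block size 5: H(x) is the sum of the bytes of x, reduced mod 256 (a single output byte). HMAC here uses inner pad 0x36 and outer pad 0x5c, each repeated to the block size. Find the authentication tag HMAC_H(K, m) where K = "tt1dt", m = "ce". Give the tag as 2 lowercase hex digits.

Key "tt1dt" = 74 74 31 64 74 is exactly B = 5 bytes: K' = 74 74 31 64 74.
K' ⊕ ipad = 42 42 07 52 42.  K' ⊕ opad = 28 28 6d 38 28.
Inner input = (K'⊕ipad) ∥ m = 42 42 07 52 42 ∥ 63 65.
Inner hash: sum = 66+66+7+82+66+99+101 = 487; mod 256 = 231 → e7.
Outer input = (K'⊕opad) ∥ inner = 28 28 6d 38 28 ∥ e7.
Outer hash (tag): sum = 40+40+109+56+40+231 = 516; mod 256 = 4 → 04.

04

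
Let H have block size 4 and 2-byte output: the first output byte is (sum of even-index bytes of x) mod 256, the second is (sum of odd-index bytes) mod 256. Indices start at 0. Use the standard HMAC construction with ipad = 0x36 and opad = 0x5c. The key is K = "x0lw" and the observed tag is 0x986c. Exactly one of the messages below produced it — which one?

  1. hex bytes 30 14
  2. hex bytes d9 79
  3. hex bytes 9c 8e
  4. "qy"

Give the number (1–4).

3

Key "x0lw" = 78 30 6c 77 is exactly B = 4 bytes: K' = 78 30 6c 77.
K' ⊕ ipad = 4e 06 5a 41; K' ⊕ opad = 24 6c 30 2b.
m1: inner = H(4e 06 5a 41 30 14) = d8 5b; tag = H(24 6c 30 2b d8 5b) = 2cf2
m2: inner = H(4e 06 5a 41 d9 79) = 81 c0; tag = H(24 6c 30 2b 81 c0) = d557
m3: inner = H(4e 06 5a 41 9c 8e) = 44 d5; tag = H(24 6c 30 2b 44 d5) = 986c ← matches
m4: inner = H(4e 06 5a 41 71 79) = 19 c0; tag = H(24 6c 30 2b 19 c0) = 6d57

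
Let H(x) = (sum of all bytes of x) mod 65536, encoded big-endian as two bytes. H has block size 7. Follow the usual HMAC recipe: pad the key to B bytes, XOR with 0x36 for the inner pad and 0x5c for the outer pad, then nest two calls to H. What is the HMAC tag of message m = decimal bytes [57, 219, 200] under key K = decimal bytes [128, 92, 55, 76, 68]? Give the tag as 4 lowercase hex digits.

0280

Key decimal bytes [128, 92, 55, 76, 68] = 80 5c 37 4c 44 is 5 bytes ≤ B = 7; zero-pad to 7 bytes: K' = 80 5c 37 4c 44 00 00.
K' ⊕ ipad = b6 6a 01 7a 72 36 36.  K' ⊕ opad = dc 00 6b 10 18 5c 5c.
Inner input = (K'⊕ipad) ∥ m = b6 6a 01 7a 72 36 36 ∥ 39 db c8.
Inner hash: sum = 182+106+1+122+114+54+54+57+219+200 = 1109 → 04 55.
Outer input = (K'⊕opad) ∥ inner = dc 00 6b 10 18 5c 5c ∥ 04 55.
Outer hash (tag): sum = 220+0+107+16+24+92+92+4+85 = 640 → 02 80.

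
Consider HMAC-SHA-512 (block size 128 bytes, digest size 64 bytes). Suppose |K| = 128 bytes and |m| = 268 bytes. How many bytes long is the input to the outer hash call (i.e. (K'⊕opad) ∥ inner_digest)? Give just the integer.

192

Key is 128 ≤ 128 bytes, zero-padded: |K'| = 128.
Outer input = (K'⊕opad) ∥ H(inner) → 128 + 64 = 192 bytes.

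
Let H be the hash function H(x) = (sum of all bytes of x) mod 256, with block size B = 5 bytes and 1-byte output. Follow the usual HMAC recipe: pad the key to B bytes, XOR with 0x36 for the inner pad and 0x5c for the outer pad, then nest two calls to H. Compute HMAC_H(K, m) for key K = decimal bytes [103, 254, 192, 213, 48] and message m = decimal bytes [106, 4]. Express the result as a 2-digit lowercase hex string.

d4

Key decimal bytes [103, 254, 192, 213, 48] = 67 fe c0 d5 30 is exactly B = 5 bytes: K' = 67 fe c0 d5 30.
K' ⊕ ipad = 51 c8 f6 e3 06.  K' ⊕ opad = 3b a2 9c 89 6c.
Inner input = (K'⊕ipad) ∥ m = 51 c8 f6 e3 06 ∥ 6a 04.
Inner hash: sum = 81+200+246+227+6+106+4 = 870; mod 256 = 102 → 66.
Outer input = (K'⊕opad) ∥ inner = 3b a2 9c 89 6c ∥ 66.
Outer hash (tag): sum = 59+162+156+137+108+102 = 724; mod 256 = 212 → d4.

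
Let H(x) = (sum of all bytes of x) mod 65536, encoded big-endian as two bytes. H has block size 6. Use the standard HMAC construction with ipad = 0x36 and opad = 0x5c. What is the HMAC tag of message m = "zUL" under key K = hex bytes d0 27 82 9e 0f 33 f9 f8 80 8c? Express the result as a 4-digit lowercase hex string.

025b

Key hex bytes d0 27 82 9e 0f 33 f9 f8 80 8c is 10 bytes > B = 6, so hash it first: H(key) = 05 56, then zero-pad to 6 bytes: K' = 05 56 00 00 00 00.
K' ⊕ ipad = 33 60 36 36 36 36.  K' ⊕ opad = 59 0a 5c 5c 5c 5c.
Inner input = (K'⊕ipad) ∥ m = 33 60 36 36 36 36 ∥ 7a 55 4c.
Inner hash: sum = 51+96+54+54+54+54+122+85+76 = 646 → 02 86.
Outer input = (K'⊕opad) ∥ inner = 59 0a 5c 5c 5c 5c ∥ 02 86.
Outer hash (tag): sum = 89+10+92+92+92+92+2+134 = 603 → 02 5b.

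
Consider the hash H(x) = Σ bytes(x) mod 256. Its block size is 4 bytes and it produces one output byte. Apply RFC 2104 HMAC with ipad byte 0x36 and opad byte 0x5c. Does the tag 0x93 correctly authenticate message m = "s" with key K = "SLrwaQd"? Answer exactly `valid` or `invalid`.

Key "SLrwaQd" = 53 4c 72 77 61 51 64 is 7 bytes > B = 4, so hash it first: H(key) = 9e, then zero-pad to 4 bytes: K' = 9e 00 00 00.
K' ⊕ ipad = a8 36 36 36; K' ⊕ opad = c2 5c 5c 5c.
Inner hash: sum = 168+54+54+54+115 = 445; mod 256 = 189 → bd.
Outer hash (recomputed tag): sum = 194+92+92+92+189 = 659; mod 256 = 147 → 93.
Recomputed tag = 93; claimed = 93 → match.

valid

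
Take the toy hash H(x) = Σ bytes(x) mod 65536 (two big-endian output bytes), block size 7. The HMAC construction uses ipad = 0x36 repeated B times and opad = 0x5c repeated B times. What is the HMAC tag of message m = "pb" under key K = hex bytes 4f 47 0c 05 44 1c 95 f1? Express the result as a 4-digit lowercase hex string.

Key hex bytes 4f 47 0c 05 44 1c 95 f1 is 8 bytes > B = 7, so hash it first: H(key) = 02 8d, then zero-pad to 7 bytes: K' = 02 8d 00 00 00 00 00.
K' ⊕ ipad = 34 bb 36 36 36 36 36.  K' ⊕ opad = 5e d1 5c 5c 5c 5c 5c.
Inner input = (K'⊕ipad) ∥ m = 34 bb 36 36 36 36 36 ∥ 70 62.
Inner hash: sum = 52+187+54+54+54+54+54+112+98 = 719 → 02 cf.
Outer input = (K'⊕opad) ∥ inner = 5e d1 5c 5c 5c 5c 5c ∥ 02 cf.
Outer hash (tag): sum = 94+209+92+92+92+92+92+2+207 = 972 → 03 cc.

03cc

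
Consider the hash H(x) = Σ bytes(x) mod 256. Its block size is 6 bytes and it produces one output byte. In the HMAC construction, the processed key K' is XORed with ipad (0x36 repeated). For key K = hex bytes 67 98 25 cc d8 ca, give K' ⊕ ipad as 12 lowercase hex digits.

Key hex bytes 67 98 25 cc d8 ca is exactly B = 6 bytes: K' = 67 98 25 cc d8 ca.
XOR each byte with 0x36: 67⊕36=51, 98⊕36=ae, 25⊕36=13, cc⊕36=fa, d8⊕36=ee, ca⊕36=fc.

51ae13faeefc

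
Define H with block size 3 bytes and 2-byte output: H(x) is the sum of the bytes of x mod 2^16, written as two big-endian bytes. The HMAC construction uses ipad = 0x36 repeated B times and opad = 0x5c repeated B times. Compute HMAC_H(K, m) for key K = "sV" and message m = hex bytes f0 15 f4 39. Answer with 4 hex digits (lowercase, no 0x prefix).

Key "sV" = 73 56 is 2 bytes ≤ B = 3; zero-pad to 3 bytes: K' = 73 56 00.
K' ⊕ ipad = 45 60 36.  K' ⊕ opad = 2f 0a 5c.
Inner input = (K'⊕ipad) ∥ m = 45 60 36 ∥ f0 15 f4 39.
Inner hash: sum = 69+96+54+240+21+244+57 = 781 → 03 0d.
Outer input = (K'⊕opad) ∥ inner = 2f 0a 5c ∥ 03 0d.
Outer hash (tag): sum = 47+10+92+3+13 = 165 → 00 a5.

00a5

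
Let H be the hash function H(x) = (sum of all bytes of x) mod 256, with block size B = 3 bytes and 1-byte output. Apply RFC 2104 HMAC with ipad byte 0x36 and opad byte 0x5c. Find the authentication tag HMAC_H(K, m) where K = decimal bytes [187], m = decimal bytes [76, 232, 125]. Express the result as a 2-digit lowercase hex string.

49

Key decimal bytes [187] = bb is 1 byte ≤ B = 3; zero-pad to 3 bytes: K' = bb 00 00.
K' ⊕ ipad = 8d 36 36.  K' ⊕ opad = e7 5c 5c.
Inner input = (K'⊕ipad) ∥ m = 8d 36 36 ∥ 4c e8 7d.
Inner hash: sum = 141+54+54+76+232+125 = 682; mod 256 = 170 → aa.
Outer input = (K'⊕opad) ∥ inner = e7 5c 5c ∥ aa.
Outer hash (tag): sum = 231+92+92+170 = 585; mod 256 = 73 → 49.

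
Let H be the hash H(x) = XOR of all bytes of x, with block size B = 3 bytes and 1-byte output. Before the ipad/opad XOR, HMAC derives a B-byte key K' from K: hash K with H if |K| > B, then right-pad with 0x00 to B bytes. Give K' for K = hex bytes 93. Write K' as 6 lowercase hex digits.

930000

Key hex bytes 93 is 1 byte ≤ B = 3; zero-pad to 3 bytes: K' = 93 00 00.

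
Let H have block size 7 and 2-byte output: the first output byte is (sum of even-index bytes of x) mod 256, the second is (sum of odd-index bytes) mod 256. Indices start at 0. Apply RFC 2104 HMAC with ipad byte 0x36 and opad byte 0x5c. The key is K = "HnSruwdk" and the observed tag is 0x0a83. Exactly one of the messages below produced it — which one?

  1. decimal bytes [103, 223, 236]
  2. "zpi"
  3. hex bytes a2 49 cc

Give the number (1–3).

Key "HnSruwdk" = 48 6e 53 72 75 77 64 6b is 8 bytes > B = 7, so hash it first: H(key) = 74 c2, then zero-pad to 7 bytes: K' = 74 c2 00 00 00 00 00.
K' ⊕ ipad = 42 f4 36 36 36 36 36; K' ⊕ opad = 28 9e 5c 5c 5c 5c 5c.
m1: inner = H(42 f4 36 36 36 36 36 67 df ec) = c3 b3; tag = H(28 9e 5c 5c 5c 5c 5c c3 b3) = ef19
m2: inner = H(42 f4 36 36 36 36 36 7a 70 69) = 54 43; tag = H(28 9e 5c 5c 5c 5c 5c 54 43) = 7faa
m3: inner = H(42 f4 36 36 36 36 36 a2 49 cc) = 2d ce; tag = H(28 9e 5c 5c 5c 5c 5c 2d ce) = 0a83 ← matches

3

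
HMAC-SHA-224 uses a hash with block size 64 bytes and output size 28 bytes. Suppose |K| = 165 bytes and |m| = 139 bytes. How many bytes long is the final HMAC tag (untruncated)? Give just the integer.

28

The tag is one SHA-224 digest: 28 bytes.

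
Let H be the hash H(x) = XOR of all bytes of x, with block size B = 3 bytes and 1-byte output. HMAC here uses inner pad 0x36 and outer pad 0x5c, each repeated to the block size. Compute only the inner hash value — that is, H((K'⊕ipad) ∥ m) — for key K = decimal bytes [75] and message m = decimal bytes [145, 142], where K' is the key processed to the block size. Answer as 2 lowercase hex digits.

62

Key decimal bytes [75] = 4b is 1 byte ≤ B = 3; zero-pad to 3 bytes: K' = 4b 00 00.
K' ⊕ ipad = 7d 36 36.
Inner input = 7d 36 36 ∥ 91 8e.
Inner hash: XOR 7d⊕36⊕36⊕91⊕8e = 62.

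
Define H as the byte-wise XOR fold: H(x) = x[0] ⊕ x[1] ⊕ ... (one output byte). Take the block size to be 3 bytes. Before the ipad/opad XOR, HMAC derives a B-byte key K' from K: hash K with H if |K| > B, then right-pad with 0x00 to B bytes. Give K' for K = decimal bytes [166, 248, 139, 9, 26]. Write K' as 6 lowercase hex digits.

|K| = 5 > B = 3, so first hash the key.
H(K): XOR a6⊕f8⊕8b⊕09⊕1a = c6.
Zero-pad H(K) = c6 to 3 bytes: K' = c6 00 00.

c60000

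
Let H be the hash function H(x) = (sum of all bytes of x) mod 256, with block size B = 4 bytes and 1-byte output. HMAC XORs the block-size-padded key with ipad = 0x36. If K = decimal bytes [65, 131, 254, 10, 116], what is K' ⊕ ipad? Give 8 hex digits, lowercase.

Key decimal bytes [65, 131, 254, 10, 116] = 41 83 fe 0a 74 is 5 bytes > B = 4, so hash it first: H(key) = 40, then zero-pad to 4 bytes: K' = 40 00 00 00.
XOR each byte with 0x36: 40⊕36=76, 00⊕36=36, 00⊕36=36, 00⊕36=36.

76363636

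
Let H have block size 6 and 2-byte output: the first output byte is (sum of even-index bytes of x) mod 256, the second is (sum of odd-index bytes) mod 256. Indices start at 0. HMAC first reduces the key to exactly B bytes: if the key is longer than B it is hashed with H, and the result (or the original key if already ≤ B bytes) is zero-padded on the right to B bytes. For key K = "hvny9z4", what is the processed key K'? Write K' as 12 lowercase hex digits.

|K| = 7 > B = 6, so first hash the key.
H(K): even-index sum = 323 mod 256 = 67; odd-index sum = 361 mod 256 = 105 → 43 69.
Zero-pad H(K) = 43 69 to 6 bytes: K' = 43 69 00 00 00 00.

436900000000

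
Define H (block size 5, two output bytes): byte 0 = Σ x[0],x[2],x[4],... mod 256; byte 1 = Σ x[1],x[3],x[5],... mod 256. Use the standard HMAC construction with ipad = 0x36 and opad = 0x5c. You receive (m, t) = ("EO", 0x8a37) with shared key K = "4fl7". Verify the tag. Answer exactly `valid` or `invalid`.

invalid

Key "4fl7" = 34 66 6c 37 is 4 bytes ≤ B = 5; zero-pad to 5 bytes: K' = 34 66 6c 37 00.
K' ⊕ ipad = 02 50 5a 01 36; K' ⊕ opad = 68 3a 30 6b 5c.
Inner hash: even-index sum = 225 mod 256 = 225; odd-index sum = 150 mod 256 = 150 → e1 96.
Outer hash (recomputed tag): even-index sum = 394 mod 256 = 138; odd-index sum = 390 mod 256 = 134 → 8a 86.
Recomputed tag = 8a86; claimed = 8a37 → mismatch.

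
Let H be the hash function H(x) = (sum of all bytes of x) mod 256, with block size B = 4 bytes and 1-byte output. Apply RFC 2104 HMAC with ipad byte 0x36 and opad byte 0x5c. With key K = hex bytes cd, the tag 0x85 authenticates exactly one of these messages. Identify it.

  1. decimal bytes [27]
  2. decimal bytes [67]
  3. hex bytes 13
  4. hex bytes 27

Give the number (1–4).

Key hex bytes cd is 1 byte ≤ B = 4; zero-pad to 4 bytes: K' = cd 00 00 00.
K' ⊕ ipad = fb 36 36 36; K' ⊕ opad = 91 5c 5c 5c.
m1: inner = H(fb 36 36 36 1b) = b8; tag = H(91 5c 5c 5c b8) = 5d
m2: inner = H(fb 36 36 36 43) = e0; tag = H(91 5c 5c 5c e0) = 85 ← matches
m3: inner = H(fb 36 36 36 13) = b0; tag = H(91 5c 5c 5c b0) = 55
m4: inner = H(fb 36 36 36 27) = c4; tag = H(91 5c 5c 5c c4) = 69

2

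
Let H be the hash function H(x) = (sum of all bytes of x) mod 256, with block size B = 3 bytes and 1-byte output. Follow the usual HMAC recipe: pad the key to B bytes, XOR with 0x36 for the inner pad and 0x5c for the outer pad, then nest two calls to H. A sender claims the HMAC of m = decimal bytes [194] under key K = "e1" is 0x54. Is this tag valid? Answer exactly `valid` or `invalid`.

valid

Key "e1" = 65 31 is 2 bytes ≤ B = 3; zero-pad to 3 bytes: K' = 65 31 00.
K' ⊕ ipad = 53 07 36; K' ⊕ opad = 39 6d 5c.
Inner hash: sum = 83+7+54+194 = 338; mod 256 = 82 → 52.
Outer hash (recomputed tag): sum = 57+109+92+82 = 340; mod 256 = 84 → 54.
Recomputed tag = 54; claimed = 54 → match.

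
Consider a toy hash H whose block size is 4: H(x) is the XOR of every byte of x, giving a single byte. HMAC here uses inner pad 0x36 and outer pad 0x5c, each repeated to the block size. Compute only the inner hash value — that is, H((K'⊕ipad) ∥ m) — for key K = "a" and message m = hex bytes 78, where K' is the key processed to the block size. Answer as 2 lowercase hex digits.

19

Key "a" = 61 is 1 byte ≤ B = 4; zero-pad to 4 bytes: K' = 61 00 00 00.
K' ⊕ ipad = 57 36 36 36.
Inner input = 57 36 36 36 ∥ 78.
Inner hash: XOR 57⊕36⊕36⊕36⊕78 = 19.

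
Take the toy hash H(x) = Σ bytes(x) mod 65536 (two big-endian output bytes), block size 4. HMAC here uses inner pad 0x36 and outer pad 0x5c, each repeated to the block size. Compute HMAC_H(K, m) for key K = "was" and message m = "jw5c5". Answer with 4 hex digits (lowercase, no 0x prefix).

Key "was" = 77 61 73 is 3 bytes ≤ B = 4; zero-pad to 4 bytes: K' = 77 61 73 00.
K' ⊕ ipad = 41 57 45 36.  K' ⊕ opad = 2b 3d 2f 5c.
Inner input = (K'⊕ipad) ∥ m = 41 57 45 36 ∥ 6a 77 35 63 35.
Inner hash: sum = 65+87+69+54+106+119+53+99+53 = 705 → 02 c1.
Outer input = (K'⊕opad) ∥ inner = 2b 3d 2f 5c ∥ 02 c1.
Outer hash (tag): sum = 43+61+47+92+2+193 = 438 → 01 b6.

01b6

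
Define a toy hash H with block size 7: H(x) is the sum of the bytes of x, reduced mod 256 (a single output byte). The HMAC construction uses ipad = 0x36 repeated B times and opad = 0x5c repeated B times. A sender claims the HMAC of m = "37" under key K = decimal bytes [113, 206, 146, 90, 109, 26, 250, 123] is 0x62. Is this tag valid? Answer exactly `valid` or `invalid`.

Key decimal bytes [113, 206, 146, 90, 109, 26, 250, 123] = 71 ce 92 5a 6d 1a fa 7b is 8 bytes > B = 7, so hash it first: H(key) = 27, then zero-pad to 7 bytes: K' = 27 00 00 00 00 00 00.
K' ⊕ ipad = 11 36 36 36 36 36 36; K' ⊕ opad = 7b 5c 5c 5c 5c 5c 5c.
Inner hash: sum = 17+54+54+54+54+54+54+51+55 = 447; mod 256 = 191 → bf.
Outer hash (recomputed tag): sum = 123+92+92+92+92+92+92+191 = 866; mod 256 = 98 → 62.
Recomputed tag = 62; claimed = 62 → match.

valid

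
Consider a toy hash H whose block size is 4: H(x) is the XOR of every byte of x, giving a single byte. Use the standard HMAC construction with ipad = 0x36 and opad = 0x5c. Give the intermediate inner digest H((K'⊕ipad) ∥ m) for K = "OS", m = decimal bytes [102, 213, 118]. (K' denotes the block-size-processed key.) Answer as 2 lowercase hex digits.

d9

Key "OS" = 4f 53 is 2 bytes ≤ B = 4; zero-pad to 4 bytes: K' = 4f 53 00 00.
K' ⊕ ipad = 79 65 36 36.
Inner input = 79 65 36 36 ∥ 66 d5 76.
Inner hash: XOR 79⊕65⊕36⊕36⊕66⊕d5⊕76 = d9.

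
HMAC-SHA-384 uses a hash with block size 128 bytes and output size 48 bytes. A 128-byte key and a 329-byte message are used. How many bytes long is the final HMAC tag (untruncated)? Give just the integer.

The tag is one SHA-384 digest: 48 bytes.

48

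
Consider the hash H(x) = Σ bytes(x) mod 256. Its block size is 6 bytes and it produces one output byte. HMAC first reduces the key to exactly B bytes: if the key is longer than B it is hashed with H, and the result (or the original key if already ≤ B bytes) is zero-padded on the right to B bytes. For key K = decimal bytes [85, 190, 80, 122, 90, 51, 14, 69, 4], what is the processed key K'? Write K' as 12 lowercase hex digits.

c10000000000

|K| = 9 > B = 6, so first hash the key.
H(K): sum = 85+190+80+122+90+51+14+69+4 = 705; mod 256 = 193 → c1.
Zero-pad H(K) = c1 to 6 bytes: K' = c1 00 00 00 00 00.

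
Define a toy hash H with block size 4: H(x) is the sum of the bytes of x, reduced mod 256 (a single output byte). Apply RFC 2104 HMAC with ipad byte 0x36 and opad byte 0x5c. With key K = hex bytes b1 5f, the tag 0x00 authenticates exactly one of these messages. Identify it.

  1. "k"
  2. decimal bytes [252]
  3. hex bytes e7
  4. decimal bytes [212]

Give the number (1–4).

Key hex bytes b1 5f is 2 bytes ≤ B = 4; zero-pad to 4 bytes: K' = b1 5f 00 00.
K' ⊕ ipad = 87 69 36 36; K' ⊕ opad = ed 03 5c 5c.
m1: inner = H(87 69 36 36 6b) = c7; tag = H(ed 03 5c 5c c7) = 6f
m2: inner = H(87 69 36 36 fc) = 58; tag = H(ed 03 5c 5c 58) = 00 ← matches
m3: inner = H(87 69 36 36 e7) = 43; tag = H(ed 03 5c 5c 43) = eb
m4: inner = H(87 69 36 36 d4) = 30; tag = H(ed 03 5c 5c 30) = d8

2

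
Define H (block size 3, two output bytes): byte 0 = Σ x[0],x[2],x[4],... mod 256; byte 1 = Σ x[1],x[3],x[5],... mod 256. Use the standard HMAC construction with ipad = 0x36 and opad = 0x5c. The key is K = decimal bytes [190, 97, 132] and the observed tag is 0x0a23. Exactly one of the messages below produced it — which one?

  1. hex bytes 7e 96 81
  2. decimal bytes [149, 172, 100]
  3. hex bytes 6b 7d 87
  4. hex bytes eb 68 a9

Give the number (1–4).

2

Key decimal bytes [190, 97, 132] = be 61 84 is exactly B = 3 bytes: K' = be 61 84.
K' ⊕ ipad = 88 57 b2; K' ⊕ opad = e2 3d d8.
m1: inner = H(88 57 b2 7e 96 81) = d0 56; tag = H(e2 3d d8 d0 56) = 100d
m2: inner = H(88 57 b2 95 ac 64) = e6 50; tag = H(e2 3d d8 e6 50) = 0a23 ← matches
m3: inner = H(88 57 b2 6b 7d 87) = b7 49; tag = H(e2 3d d8 b7 49) = 03f4
m4: inner = H(88 57 b2 eb 68 a9) = a2 eb; tag = H(e2 3d d8 a2 eb) = a5df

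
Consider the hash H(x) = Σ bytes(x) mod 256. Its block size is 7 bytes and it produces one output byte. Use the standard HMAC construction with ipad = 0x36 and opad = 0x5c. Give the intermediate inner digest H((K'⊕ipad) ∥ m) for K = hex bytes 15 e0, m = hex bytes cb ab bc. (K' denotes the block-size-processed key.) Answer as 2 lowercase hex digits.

39

Key hex bytes 15 e0 is 2 bytes ≤ B = 7; zero-pad to 7 bytes: K' = 15 e0 00 00 00 00 00.
K' ⊕ ipad = 23 d6 36 36 36 36 36.
Inner input = 23 d6 36 36 36 36 36 ∥ cb ab bc.
Inner hash: sum = 35+214+54+54+54+54+54+203+171+188 = 1081; mod 256 = 57 → 39.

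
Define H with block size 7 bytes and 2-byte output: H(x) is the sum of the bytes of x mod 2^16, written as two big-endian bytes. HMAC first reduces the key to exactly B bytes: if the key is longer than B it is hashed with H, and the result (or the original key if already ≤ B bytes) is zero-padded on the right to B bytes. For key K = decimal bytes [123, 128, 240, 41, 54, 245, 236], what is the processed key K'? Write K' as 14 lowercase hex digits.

7b80f02936f5ec

Key decimal bytes [123, 128, 240, 41, 54, 245, 236] = 7b 80 f0 29 36 f5 ec is exactly B = 7 bytes: K' = 7b 80 f0 29 36 f5 ec.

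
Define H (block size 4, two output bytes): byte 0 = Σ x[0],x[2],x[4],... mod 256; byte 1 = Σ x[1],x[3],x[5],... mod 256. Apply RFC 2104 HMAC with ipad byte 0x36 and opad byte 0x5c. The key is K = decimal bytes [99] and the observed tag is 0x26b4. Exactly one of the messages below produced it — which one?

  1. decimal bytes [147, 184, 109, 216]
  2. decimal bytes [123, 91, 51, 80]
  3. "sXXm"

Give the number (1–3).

Key decimal bytes [99] = 63 is 1 byte ≤ B = 4; zero-pad to 4 bytes: K' = 63 00 00 00.
K' ⊕ ipad = 55 36 36 36; K' ⊕ opad = 3f 5c 5c 5c.
m1: inner = H(55 36 36 36 93 b8 6d d8) = 8b fc; tag = H(3f 5c 5c 5c 8b fc) = 26b4 ← matches
m2: inner = H(55 36 36 36 7b 5b 33 50) = 39 17; tag = H(3f 5c 5c 5c 39 17) = d4cf
m3: inner = H(55 36 36 36 73 58 58 6d) = 56 31; tag = H(3f 5c 5c 5c 56 31) = f1e9

1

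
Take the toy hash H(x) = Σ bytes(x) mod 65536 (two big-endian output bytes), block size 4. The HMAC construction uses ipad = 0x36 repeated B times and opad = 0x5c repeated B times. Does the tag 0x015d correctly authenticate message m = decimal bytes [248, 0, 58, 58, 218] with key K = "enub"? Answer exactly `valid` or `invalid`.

valid

Key "enub" = 65 6e 75 62 is exactly B = 4 bytes: K' = 65 6e 75 62.
K' ⊕ ipad = 53 58 43 54; K' ⊕ opad = 39 32 29 3e.
Inner hash: sum = 83+88+67+84+248+0+58+58+218 = 904 → 03 88.
Outer hash (recomputed tag): sum = 57+50+41+62+3+136 = 349 → 01 5d.
Recomputed tag = 015d; claimed = 015d → match.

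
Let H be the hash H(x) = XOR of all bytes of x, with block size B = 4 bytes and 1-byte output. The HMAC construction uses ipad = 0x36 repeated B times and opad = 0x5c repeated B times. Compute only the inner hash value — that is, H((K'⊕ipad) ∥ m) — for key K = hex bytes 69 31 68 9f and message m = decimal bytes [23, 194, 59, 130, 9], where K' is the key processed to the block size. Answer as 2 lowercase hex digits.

Key hex bytes 69 31 68 9f is exactly B = 4 bytes: K' = 69 31 68 9f.
K' ⊕ ipad = 5f 07 5e a9.
Inner input = 5f 07 5e a9 ∥ 17 c2 3b 82 09.
Inner hash: XOR 5f⊕07⊕5e⊕a9⊕17⊕c2⊕3b⊕82⊕09 = ca.

ca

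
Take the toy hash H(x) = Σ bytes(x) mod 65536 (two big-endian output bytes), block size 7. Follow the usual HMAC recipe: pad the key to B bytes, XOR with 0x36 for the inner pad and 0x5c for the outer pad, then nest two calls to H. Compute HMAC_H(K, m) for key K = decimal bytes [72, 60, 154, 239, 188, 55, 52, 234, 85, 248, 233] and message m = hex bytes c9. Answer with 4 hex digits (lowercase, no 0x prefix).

0299

Key decimal bytes [72, 60, 154, 239, 188, 55, 52, 234, 85, 248, 233] = 48 3c 9a ef bc 37 34 ea 55 f8 e9 is 11 bytes > B = 7, so hash it first: H(key) = 06 54, then zero-pad to 7 bytes: K' = 06 54 00 00 00 00 00.
K' ⊕ ipad = 30 62 36 36 36 36 36.  K' ⊕ opad = 5a 08 5c 5c 5c 5c 5c.
Inner input = (K'⊕ipad) ∥ m = 30 62 36 36 36 36 36 ∥ c9.
Inner hash: sum = 48+98+54+54+54+54+54+201 = 617 → 02 69.
Outer input = (K'⊕opad) ∥ inner = 5a 08 5c 5c 5c 5c 5c ∥ 02 69.
Outer hash (tag): sum = 90+8+92+92+92+92+92+2+105 = 665 → 02 99.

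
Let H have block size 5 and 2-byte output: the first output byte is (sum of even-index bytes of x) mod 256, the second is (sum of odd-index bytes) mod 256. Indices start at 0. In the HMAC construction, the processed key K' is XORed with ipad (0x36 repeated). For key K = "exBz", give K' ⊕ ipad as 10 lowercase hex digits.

Key "exBz" = 65 78 42 7a is 4 bytes ≤ B = 5; zero-pad to 5 bytes: K' = 65 78 42 7a 00.
XOR each byte with 0x36: 65⊕36=53, 78⊕36=4e, 42⊕36=74, 7a⊕36=4c, 00⊕36=36.

534e744c36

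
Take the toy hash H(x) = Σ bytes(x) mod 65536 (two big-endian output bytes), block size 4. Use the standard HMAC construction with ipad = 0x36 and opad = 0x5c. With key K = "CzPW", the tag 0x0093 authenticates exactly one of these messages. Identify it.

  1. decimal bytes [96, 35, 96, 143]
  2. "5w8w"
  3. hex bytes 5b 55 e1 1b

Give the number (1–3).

Key "CzPW" = 43 7a 50 57 is exactly B = 4 bytes: K' = 43 7a 50 57.
K' ⊕ ipad = 75 4c 66 61; K' ⊕ opad = 1f 26 0c 0b.
m1: inner = H(75 4c 66 61 60 23 60 8f) = 02 fa; tag = H(1f 26 0c 0b 02 fa) = 0158
m2: inner = H(75 4c 66 61 35 77 38 77) = 02 e3; tag = H(1f 26 0c 0b 02 e3) = 0141
m3: inner = H(75 4c 66 61 5b 55 e1 1b) = 03 34; tag = H(1f 26 0c 0b 03 34) = 0093 ← matches

3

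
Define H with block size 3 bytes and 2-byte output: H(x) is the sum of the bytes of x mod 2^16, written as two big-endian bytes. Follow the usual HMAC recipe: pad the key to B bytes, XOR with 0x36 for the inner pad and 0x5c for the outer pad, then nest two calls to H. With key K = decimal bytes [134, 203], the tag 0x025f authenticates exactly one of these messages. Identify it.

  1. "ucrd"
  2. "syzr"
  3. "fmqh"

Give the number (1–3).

3

Key decimal bytes [134, 203] = 86 cb is 2 bytes ≤ B = 3; zero-pad to 3 bytes: K' = 86 cb 00.
K' ⊕ ipad = b0 fd 36; K' ⊕ opad = da 97 5c.
m1: inner = H(b0 fd 36 75 63 72 64) = 03 91; tag = H(da 97 5c 03 91) = 0261
m2: inner = H(b0 fd 36 73 79 7a 72) = 03 bb; tag = H(da 97 5c 03 bb) = 028b
m3: inner = H(b0 fd 36 66 6d 71 68) = 03 8f; tag = H(da 97 5c 03 8f) = 025f ← matches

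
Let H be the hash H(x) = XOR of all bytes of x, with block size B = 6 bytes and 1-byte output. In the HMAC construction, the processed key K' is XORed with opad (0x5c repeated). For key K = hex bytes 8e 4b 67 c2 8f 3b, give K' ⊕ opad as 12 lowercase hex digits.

Key hex bytes 8e 4b 67 c2 8f 3b is exactly B = 6 bytes: K' = 8e 4b 67 c2 8f 3b.
XOR each byte with 0x5c: 8e⊕5c=d2, 4b⊕5c=17, 67⊕5c=3b, c2⊕5c=9e, 8f⊕5c=d3, 3b⊕5c=67.

d2173b9ed367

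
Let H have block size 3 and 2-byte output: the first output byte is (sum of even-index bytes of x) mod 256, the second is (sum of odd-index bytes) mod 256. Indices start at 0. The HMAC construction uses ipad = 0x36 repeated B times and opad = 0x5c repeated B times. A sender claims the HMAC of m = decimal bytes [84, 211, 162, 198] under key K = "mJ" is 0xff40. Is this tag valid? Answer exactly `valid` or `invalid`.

Key "mJ" = 6d 4a is 2 bytes ≤ B = 3; zero-pad to 3 bytes: K' = 6d 4a 00.
K' ⊕ ipad = 5b 7c 36; K' ⊕ opad = 31 16 5c.
Inner hash: even-index sum = 554 mod 256 = 42; odd-index sum = 370 mod 256 = 114 → 2a 72.
Outer hash (recomputed tag): even-index sum = 255 mod 256 = 255; odd-index sum = 64 mod 256 = 64 → ff 40.
Recomputed tag = ff40; claimed = ff40 → match.

valid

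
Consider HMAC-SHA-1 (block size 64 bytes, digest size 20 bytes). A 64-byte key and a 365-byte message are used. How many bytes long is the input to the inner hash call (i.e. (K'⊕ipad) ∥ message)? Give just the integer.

429

Key is 64 ≤ 64 bytes, zero-padded: |K'| = 64.
Inner input = (K'⊕ipad) ∥ m → 64 + 365 = 429 bytes.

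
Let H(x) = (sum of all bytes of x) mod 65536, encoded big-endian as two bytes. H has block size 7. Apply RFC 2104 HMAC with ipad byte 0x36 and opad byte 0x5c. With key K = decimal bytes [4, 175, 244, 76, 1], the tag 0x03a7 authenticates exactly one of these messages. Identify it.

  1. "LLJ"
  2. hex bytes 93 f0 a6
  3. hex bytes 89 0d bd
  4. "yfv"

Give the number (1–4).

Key decimal bytes [4, 175, 244, 76, 1] = 04 af f4 4c 01 is 5 bytes ≤ B = 7; zero-pad to 7 bytes: K' = 04 af f4 4c 01 00 00.
K' ⊕ ipad = 32 99 c2 7a 37 36 36; K' ⊕ opad = 58 f3 a8 10 5d 5c 5c.
m1: inner = H(32 99 c2 7a 37 36 36 4c 4c 4a) = 03 8c; tag = H(58 f3 a8 10 5d 5c 5c 03 8c) = 03a7 ← matches
m2: inner = H(32 99 c2 7a 37 36 36 93 f0 a6) = 04 d3; tag = H(58 f3 a8 10 5d 5c 5c 04 d3) = 03ef
m3: inner = H(32 99 c2 7a 37 36 36 89 0d bd) = 03 fd; tag = H(58 f3 a8 10 5d 5c 5c 03 fd) = 0418
m4: inner = H(32 99 c2 7a 37 36 36 79 66 76) = 03 ff; tag = H(58 f3 a8 10 5d 5c 5c 03 ff) = 041a

1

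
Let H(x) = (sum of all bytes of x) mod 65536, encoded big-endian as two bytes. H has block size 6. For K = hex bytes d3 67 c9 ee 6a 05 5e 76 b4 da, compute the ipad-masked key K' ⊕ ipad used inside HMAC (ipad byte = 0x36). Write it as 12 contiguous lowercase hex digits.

33f436363636

Key hex bytes d3 67 c9 ee 6a 05 5e 76 b4 da is 10 bytes > B = 6, so hash it first: H(key) = 05 c2, then zero-pad to 6 bytes: K' = 05 c2 00 00 00 00.
XOR each byte with 0x36: 05⊕36=33, c2⊕36=f4, 00⊕36=36, 00⊕36=36, 00⊕36=36, 00⊕36=36.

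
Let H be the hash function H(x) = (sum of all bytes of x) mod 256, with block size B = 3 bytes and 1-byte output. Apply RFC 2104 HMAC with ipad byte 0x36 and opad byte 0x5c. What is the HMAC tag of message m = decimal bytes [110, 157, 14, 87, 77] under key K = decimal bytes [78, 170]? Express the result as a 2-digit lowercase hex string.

6b

Key decimal bytes [78, 170] = 4e aa is 2 bytes ≤ B = 3; zero-pad to 3 bytes: K' = 4e aa 00.
K' ⊕ ipad = 78 9c 36.  K' ⊕ opad = 12 f6 5c.
Inner input = (K'⊕ipad) ∥ m = 78 9c 36 ∥ 6e 9d 0e 57 4d.
Inner hash: sum = 120+156+54+110+157+14+87+77 = 775; mod 256 = 7 → 07.
Outer input = (K'⊕opad) ∥ inner = 12 f6 5c ∥ 07.
Outer hash (tag): sum = 18+246+92+7 = 363; mod 256 = 107 → 6b.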